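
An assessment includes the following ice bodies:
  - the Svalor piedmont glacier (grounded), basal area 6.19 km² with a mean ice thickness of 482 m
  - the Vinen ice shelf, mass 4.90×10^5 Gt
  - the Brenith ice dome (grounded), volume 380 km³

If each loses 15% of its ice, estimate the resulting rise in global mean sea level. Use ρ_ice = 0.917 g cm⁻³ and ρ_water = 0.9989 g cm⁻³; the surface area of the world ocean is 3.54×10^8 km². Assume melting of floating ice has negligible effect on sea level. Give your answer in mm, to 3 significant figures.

Svalor: ice volume = 6.19 km² × 482 m = 2.984 km³; 0.15 × 2.984 × (917/998.9) = 0.4108 km³ of water.
The Vinen ice shelf is floating and already displaces its own weight of water, so its melt adds essentially nothing to sea level.
Brenith: 0.15 × 380 km³ × (917/998.9) = 52.33 km³ of water.
Total added water ≈ 5.274×10^10 m³ over 3.54×10^14 m² → Δh = 1.49×10^-4 m = 0.149 mm.

≈ 0.149 mm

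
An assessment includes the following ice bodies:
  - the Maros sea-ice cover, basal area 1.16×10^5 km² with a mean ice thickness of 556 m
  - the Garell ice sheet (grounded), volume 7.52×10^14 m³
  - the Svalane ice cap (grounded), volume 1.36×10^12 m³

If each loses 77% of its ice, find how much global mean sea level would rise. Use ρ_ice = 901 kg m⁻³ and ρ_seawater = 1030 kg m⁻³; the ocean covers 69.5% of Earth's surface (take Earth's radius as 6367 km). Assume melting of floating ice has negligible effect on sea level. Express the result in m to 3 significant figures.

≈ 1.43 m

The Maros sea-ice cover is floating and already displaces its own weight of water, so its melt adds essentially nothing to sea level.
Garell: 0.77 × 7.52×10^14 m³ × (901/1030) = 5.065×10^14 m³ of water.
Svalane: 0.77 × 1.36×10^12 m³ × (901/1030) = 9.160×10^11 m³ of water.
Total added water ≈ 5.074×10^14 m³ over 3.54×10^14 m² → Δh = 1.43 m.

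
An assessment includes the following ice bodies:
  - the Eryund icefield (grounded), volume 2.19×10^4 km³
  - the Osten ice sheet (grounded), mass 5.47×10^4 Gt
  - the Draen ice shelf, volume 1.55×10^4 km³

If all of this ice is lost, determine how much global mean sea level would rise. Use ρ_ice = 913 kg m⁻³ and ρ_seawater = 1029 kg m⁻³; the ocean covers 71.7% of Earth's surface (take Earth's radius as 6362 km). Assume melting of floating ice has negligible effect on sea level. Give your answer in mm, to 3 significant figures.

Eryund: 2.19×10^4 km³ × (913/1029) = 1.943×10^4 km³ of water.
Osten: 5.47×10^4 Gt = 5.470×10^16 kg; dividing by ρ_w = 1029 kg m⁻³ gives 5.316×10^13 m³ of water.
The Draen ice shelf is floating and already displaces its own weight of water, so its melt adds essentially nothing to sea level.
Total added water ≈ 7.259×10^13 m³ over 3.65×10^14 m² → Δh = 0.199 m = 199 mm.

≈ 199 mm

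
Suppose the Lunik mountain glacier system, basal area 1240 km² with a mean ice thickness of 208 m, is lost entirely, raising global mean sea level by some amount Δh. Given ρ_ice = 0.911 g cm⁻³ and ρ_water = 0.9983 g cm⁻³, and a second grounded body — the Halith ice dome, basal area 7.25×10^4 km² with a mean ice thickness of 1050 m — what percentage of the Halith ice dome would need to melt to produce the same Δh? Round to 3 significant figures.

≈ 0.339 %

Equal sea-level rise means equal mass of meltwater, i.e. equal mass of ice lost.
Ice mass of Lunik: 2.350×10^14 kg; ice mass of Halith: 6.935×10^16 kg.
Fraction required = 2.350×10^14 / 6.935×10^16 = 3.39×10^-3 → 0.339 %.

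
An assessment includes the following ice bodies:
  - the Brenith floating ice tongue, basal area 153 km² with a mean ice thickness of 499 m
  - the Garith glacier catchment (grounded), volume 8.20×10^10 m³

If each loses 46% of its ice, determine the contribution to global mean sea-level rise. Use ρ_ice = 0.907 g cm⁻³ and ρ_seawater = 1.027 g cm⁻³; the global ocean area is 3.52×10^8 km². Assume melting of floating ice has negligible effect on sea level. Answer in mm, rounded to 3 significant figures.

≈ 0.0946 mm

The Brenith floating ice tongue is floating and already displaces its own weight of water, so its melt adds essentially nothing to sea level.
Garith: 0.46 × 8.20×10^10 m³ × (907/1027) = 3.331×10^10 m³ of water.
Total added water ≈ 3.331×10^10 m³ over 3.52×10^14 m² → Δh = 9.46×10^-5 m = 0.0946 mm.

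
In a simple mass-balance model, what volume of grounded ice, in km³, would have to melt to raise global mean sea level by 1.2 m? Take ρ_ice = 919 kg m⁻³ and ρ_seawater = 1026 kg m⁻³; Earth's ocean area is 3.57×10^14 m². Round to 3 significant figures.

Required water volume = Δh × A = 1.2 m × 3.57×10^14 m² = 4.284×10^14 m³ = 4.284×10^5 km³.
Ice volume = water volume × ρ_w/ρ_ice = 4.284×10^5 × 1026/919 = 4.78×10^5 km³.

≈ 4.78×10^5 km³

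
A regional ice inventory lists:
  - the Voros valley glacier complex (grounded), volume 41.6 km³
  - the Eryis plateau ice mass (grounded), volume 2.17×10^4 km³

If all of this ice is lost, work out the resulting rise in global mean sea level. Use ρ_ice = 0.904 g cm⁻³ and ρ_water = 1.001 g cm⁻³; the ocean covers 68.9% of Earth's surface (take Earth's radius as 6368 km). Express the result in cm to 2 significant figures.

≈ 5.6 cm

Voros: 41.6 km³ × (904/1001) = 37.57 km³ of water.
Eryis: 2.17×10^4 km³ × (904/1001) = 1.960×10^4 km³ of water.
Total added water ≈ 1.963×10^13 m³ over 3.51×10^14 m² → Δh = 0.0559 m = 5.6 cm.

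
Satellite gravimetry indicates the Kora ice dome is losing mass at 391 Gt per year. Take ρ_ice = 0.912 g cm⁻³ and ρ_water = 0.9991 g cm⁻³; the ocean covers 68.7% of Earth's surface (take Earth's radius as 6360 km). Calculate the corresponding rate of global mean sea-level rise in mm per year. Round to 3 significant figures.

≈ 1.12 mm/yr

ρ_w = 0.9991 g cm⁻³ = 999.1 kg m⁻³. Annual water volume added = 391 Gt / ρ_w = 3.910×10^14 kg / 999.1 kg m⁻³ = 3.914×10^11 m³.
Δh per year = 3.914×10^11 / 3.49×10^14 = 1.12×10^-3 m = 1.12 mm.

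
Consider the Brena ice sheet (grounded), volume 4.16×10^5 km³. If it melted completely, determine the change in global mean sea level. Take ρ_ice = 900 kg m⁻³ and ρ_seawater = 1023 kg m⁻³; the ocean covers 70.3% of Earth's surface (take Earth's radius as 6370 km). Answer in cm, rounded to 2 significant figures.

Brena: 4.16×10^5 km³ × (900/1023) = 3.660×10^5 km³ of water.
Spread over 3.58×10^14 m² of ocean, Δh = 3.660×10^14 / 3.58×10^14 = 1.02 m = 100 cm.

≈ 100 cm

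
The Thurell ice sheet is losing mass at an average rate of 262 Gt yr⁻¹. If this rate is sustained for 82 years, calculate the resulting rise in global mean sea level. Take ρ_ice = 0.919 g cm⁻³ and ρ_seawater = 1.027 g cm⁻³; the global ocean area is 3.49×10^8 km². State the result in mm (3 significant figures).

Total mass lost = 262 Gt/yr × 82 yr = 2.148×10^4 Gt = 2.148×10^16 kg.
ρ_w = 1.027 g cm⁻³ = 1027 kg m⁻³, so water volume = 2.148×10^16 / 1027 = 2.092×10^13 m³.
Δh = 2.092×10^13 / 3.49×10^14 = 0.0599 m = 59.9 mm.

≈ 59.9 mm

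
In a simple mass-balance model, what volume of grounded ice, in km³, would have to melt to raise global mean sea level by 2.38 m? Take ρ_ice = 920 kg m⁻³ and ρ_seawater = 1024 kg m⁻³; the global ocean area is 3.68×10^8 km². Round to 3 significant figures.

≈ 9.75×10^5 km³

Required water volume = Δh × A = 2.38 m × 3.68×10^14 m² = 8.758×10^14 m³ = 8.758×10^5 km³.
Ice volume = water volume × ρ_w/ρ_ice = 8.758×10^5 × 1024/920 = 9.75×10^5 km³.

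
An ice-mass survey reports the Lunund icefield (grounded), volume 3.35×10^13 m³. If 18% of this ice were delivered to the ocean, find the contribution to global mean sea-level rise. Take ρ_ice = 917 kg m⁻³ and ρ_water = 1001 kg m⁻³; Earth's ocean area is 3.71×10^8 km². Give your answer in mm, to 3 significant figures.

≈ 14.9 mm

Lunund: 0.18 × 3.35×10^13 m³ × (917/1001) = 5.524×10^12 m³ of water.
Spread over 3.71×10^14 m² of ocean, Δh = 5.524×10^12 / 3.71×10^14 = 0.0149 m = 14.9 mm.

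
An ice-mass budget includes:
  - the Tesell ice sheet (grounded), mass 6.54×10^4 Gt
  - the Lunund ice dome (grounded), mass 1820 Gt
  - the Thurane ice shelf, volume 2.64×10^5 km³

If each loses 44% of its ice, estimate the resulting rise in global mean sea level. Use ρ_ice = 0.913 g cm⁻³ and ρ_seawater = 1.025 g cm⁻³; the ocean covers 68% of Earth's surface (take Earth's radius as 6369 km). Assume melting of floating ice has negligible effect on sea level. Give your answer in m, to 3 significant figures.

Tesell: 0.44 × 6.54×10^4 Gt = 2.878×10^16 kg; dividing by ρ_w = 1.025 g cm⁻³ = 1025 kg m⁻³ gives 2.807×10^13 m³ of water.
Lunund: 0.44 × 1820 Gt = 8.008×10^14 kg; dividing by ρ_w = 1025 kg m⁻³ gives 7.813×10^11 m³ of water.
The Thurane ice shelf is floating and already displaces its own weight of water, so its melt adds essentially nothing to sea level.
Total added water ≈ 2.886×10^13 m³ over 3.47×10^14 m² → Δh = 0.0832 m.

≈ 0.0832 m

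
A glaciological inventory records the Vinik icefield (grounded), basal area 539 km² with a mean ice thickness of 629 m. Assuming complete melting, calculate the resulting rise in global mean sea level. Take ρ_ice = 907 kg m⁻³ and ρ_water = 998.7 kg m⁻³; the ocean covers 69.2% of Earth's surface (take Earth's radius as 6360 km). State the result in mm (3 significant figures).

Vinik: ice volume = 539 km² × 629 m = 339.0 km³; 339.0 × (907/998.7) = 307.9 km³ of water.
Spread over 3.52×10^14 m² of ocean, Δh = 3.079×10^11 / 3.52×10^14 = 8.75×10^-4 m = 0.875 mm.

≈ 0.875 mm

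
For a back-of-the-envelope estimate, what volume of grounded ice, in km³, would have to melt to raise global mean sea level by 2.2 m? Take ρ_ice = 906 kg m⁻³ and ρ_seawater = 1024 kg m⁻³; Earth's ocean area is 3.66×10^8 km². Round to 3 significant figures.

≈ 9.10×10^5 km³

Required water volume = Δh × A = 2.2 m × 3.66×10^14 m² = 8.052×10^14 m³ = 8.052×10^5 km³.
Ice volume = water volume × ρ_w/ρ_ice = 8.052×10^5 × 1024/906 = 9.10×10^5 km³.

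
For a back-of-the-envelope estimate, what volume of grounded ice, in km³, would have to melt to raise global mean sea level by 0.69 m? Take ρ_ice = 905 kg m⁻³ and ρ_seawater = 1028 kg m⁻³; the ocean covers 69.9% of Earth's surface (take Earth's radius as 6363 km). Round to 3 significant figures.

Required water volume = Δh × A = 0.69 m × 3.56×10^14 m² = 2.454×10^14 m³ = 2.454×10^5 km³.
Ice volume = water volume × ρ_w/ρ_ice = 2.454×10^5 × 1028/905 = 2.79×10^5 km³.

≈ 2.79×10^5 km³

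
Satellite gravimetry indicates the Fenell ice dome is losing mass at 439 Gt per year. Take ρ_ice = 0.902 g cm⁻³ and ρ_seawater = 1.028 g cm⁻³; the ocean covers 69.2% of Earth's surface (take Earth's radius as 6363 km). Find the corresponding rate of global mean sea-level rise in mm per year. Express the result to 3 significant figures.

≈ 1.21 mm/yr

ρ_w = 1.028 g cm⁻³ = 1028 kg m⁻³. Annual water volume added = 439 Gt / ρ_w = 4.390×10^14 kg / 1028 kg m⁻³ = 4.270×10^11 m³.
Δh per year = 4.270×10^11 / 3.52×10^14 = 1.21×10^-3 m = 1.21 mm.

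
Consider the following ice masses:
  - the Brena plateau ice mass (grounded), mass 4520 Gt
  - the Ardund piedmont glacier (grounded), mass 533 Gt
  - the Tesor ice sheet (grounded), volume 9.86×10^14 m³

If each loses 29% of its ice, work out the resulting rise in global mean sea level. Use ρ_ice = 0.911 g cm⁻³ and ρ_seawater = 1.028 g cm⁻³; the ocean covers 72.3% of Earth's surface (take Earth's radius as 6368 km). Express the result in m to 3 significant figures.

Brena: 0.29 × 4520 Gt = 1.311×10^15 kg; dividing by ρ_w = 1.028 g cm⁻³ = 1028 kg m⁻³ gives 1.275×10^12 m³ of water.
Ardund: 0.29 × 533 Gt = 1.546×10^14 kg; dividing by ρ_w = 1028 kg m⁻³ gives 1.504×10^11 m³ of water.
Tesor: 0.29 × 9.86×10^14 m³ × (911/1028) = 2.534×10^14 m³ of water.
Total added water ≈ 2.548×10^14 m³ over 3.68×10^14 m² → Δh = 0.692 m.

≈ 0.692 m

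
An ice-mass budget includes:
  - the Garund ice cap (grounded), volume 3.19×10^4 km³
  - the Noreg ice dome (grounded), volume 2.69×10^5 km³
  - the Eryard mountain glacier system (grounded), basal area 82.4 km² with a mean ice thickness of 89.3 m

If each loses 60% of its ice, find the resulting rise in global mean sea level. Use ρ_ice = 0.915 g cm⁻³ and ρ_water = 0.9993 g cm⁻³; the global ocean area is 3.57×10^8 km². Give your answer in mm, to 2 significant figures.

≈ 460 mm

Garund: 0.6 × 3.19×10^4 km³ × (915/999.3) = 1.753×10^4 km³ of water.
Noreg: 0.6 × 2.69×10^5 km³ × (915/999.3) = 1.478×10^5 km³ of water.
Eryard: ice volume = 82.4 km² × 89.3 m = 7.358 km³; 0.6 × 7.358 × (915/999.3) = 4.043 km³ of water.
Total added water ≈ 1.653×10^14 m³ over 3.57×10^14 m² → Δh = 0.463 m = 460 mm.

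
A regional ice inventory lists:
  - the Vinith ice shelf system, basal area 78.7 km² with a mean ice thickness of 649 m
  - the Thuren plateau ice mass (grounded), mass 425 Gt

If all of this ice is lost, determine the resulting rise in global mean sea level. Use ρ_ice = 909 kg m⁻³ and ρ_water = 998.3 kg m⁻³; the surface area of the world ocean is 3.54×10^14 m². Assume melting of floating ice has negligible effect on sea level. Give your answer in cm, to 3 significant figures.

≈ 0.120 cm

The Vinith ice shelf system is floating and already displaces its own weight of water, so its melt adds essentially nothing to sea level.
Thuren: 425 Gt = 4.250×10^14 kg; dividing by ρ_w = 998.3 kg m⁻³ gives 4.257×10^11 m³ of water.
Total added water ≈ 4.257×10^11 m³ over 3.54×10^14 m² → Δh = 1.20×10^-3 m = 0.120 cm.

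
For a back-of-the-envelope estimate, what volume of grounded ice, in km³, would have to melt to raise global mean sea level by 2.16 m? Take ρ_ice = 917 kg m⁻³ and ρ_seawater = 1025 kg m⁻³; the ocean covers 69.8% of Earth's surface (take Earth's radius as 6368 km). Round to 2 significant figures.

Required water volume = Δh × A = 2.16 m × 3.56×10^14 m² = 7.683×10^14 m³ = 7.683×10^5 km³.
Ice volume = water volume × ρ_w/ρ_ice = 7.683×10^5 × 1025/917 = 8.6×10^5 km³.

≈ 8.6×10^5 km³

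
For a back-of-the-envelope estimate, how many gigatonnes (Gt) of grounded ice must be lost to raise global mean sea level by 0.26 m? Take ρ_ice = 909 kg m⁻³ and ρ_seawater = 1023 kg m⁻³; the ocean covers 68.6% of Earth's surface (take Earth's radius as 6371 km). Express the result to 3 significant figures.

Required water volume = Δh × A = 0.26 m × 3.50×10^14 m² = 9.098×10^13 m³.
ρ_w = 1023 kg m⁻³, so the mass of water = 9.098×10^13 m³ × 1023 kg m⁻³ = 9.307×10^16 kg = 9.31×10^4 Gt (and the same mass of ice, by conservation).

≈ 9.31×10^4 Gt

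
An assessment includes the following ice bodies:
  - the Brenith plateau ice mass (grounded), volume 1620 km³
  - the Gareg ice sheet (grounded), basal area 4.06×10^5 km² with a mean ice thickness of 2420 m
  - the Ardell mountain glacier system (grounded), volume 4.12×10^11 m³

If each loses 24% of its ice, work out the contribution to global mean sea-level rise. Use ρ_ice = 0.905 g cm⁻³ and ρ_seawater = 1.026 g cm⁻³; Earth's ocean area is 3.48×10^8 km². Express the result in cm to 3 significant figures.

Brenith: 0.24 × 1620 km³ × (905/1026) = 342.9 km³ of water.
Gareg: ice volume = 4.06×10^5 km² × 2420 m = 9.825×10^5 km³; 0.24 × 9.825×10^5 × (905/1026) = 2.080×10^5 km³ of water.
Ardell: 0.24 × 4.12×10^11 m³ × (905/1026) = 8.722×10^10 m³ of water.
Total added water ≈ 2.084×10^14 m³ over 3.48×10^14 m² → Δh = 0.599 m = 59.9 cm.

≈ 59.9 cm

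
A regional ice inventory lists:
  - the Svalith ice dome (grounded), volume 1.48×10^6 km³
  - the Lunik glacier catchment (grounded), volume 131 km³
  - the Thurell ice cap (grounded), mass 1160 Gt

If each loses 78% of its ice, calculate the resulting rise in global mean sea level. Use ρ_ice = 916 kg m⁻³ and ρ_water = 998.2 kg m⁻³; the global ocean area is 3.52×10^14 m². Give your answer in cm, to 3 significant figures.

Svalith: 0.78 × 1.48×10^6 km³ × (916/998.2) = 1.059×10^6 km³ of water.
Lunik: 0.78 × 131 km³ × (916/998.2) = 93.77 km³ of water.
Thurell: 0.78 × 1160 Gt = 9.048×10^14 kg; dividing by ρ_w = 998.2 kg m⁻³ gives 9.064×10^11 m³ of water.
Total added water ≈ 1.060×10^15 m³ over 3.52×10^14 m² → Δh = 3.01 m = 301 cm.

≈ 301 cm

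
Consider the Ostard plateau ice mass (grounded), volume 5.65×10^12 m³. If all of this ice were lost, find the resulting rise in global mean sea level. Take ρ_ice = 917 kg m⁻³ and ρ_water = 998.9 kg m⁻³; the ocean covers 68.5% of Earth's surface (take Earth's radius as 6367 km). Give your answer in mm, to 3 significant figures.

≈ 14.9 mm

Ostard: 5.65×10^12 m³ × (917/998.9) = 5.187×10^12 m³ of water.
Spread over 3.49×10^14 m² of ocean, Δh = 5.187×10^12 / 3.49×10^14 = 0.0149 m = 14.9 mm.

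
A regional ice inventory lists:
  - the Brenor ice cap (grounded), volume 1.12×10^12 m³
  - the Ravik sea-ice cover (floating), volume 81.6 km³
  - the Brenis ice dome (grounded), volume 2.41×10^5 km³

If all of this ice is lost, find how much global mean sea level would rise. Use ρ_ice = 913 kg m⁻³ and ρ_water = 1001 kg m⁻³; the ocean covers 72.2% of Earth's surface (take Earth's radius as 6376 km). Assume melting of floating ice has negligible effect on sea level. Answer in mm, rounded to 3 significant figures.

≈ 599 mm

Brenor: 1.12×10^12 m³ × (913/1001) = 1.022×10^12 m³ of water.
The Ravik sea-ice cover is floating and already displaces its own weight of water, so its melt adds essentially nothing to sea level.
Brenis: 2.41×10^5 km³ × (913/1001) = 2.198×10^5 km³ of water.
Total added water ≈ 2.208×10^14 m³ over 3.69×10^14 m² → Δh = 0.599 m = 599 mm.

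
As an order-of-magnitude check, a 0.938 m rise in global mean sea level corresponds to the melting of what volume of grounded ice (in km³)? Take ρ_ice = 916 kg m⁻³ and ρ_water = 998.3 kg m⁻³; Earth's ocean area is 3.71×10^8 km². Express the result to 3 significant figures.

Required water volume = Δh × A = 0.938 m × 3.71×10^14 m² = 3.480×10^14 m³ = 3.480×10^5 km³.
Ice volume = water volume × ρ_w/ρ_ice = 3.480×10^5 × 998.3/916 = 3.79×10^5 km³.

≈ 3.79×10^5 km³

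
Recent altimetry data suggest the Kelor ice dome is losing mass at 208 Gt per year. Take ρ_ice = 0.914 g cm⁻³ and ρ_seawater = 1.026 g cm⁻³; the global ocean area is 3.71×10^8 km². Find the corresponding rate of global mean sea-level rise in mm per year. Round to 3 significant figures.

≈ 0.546 mm/yr

ρ_w = 1.026 g cm⁻³ = 1026 kg m⁻³. Annual water volume added = 208 Gt / ρ_w = 2.080×10^14 kg / 1026 kg m⁻³ = 2.027×10^11 m³.
Δh per year = 2.027×10^11 / 3.71×10^14 = 5.46×10^-4 m = 0.546 mm.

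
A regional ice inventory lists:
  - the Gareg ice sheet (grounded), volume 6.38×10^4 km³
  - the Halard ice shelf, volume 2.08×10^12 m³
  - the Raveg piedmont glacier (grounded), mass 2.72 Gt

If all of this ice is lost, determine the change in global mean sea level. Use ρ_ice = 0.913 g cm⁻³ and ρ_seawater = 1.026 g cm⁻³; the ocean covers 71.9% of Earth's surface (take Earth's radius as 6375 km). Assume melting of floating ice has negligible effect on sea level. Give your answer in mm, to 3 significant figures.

Gareg: 6.38×10^4 km³ × (913/1026) = 5.677×10^4 km³ of water.
The Halard ice shelf is floating and already displaces its own weight of water, so its melt adds essentially nothing to sea level.
Raveg: 2.72 Gt = 2.720×10^12 kg; dividing by ρ_w = 1.026 g cm⁻³ = 1026 kg m⁻³ gives 2.651×10^9 m³ of water.
Total added water ≈ 5.678×10^13 m³ over 3.67×10^14 m² → Δh = 0.155 m = 155 mm.

≈ 155 mm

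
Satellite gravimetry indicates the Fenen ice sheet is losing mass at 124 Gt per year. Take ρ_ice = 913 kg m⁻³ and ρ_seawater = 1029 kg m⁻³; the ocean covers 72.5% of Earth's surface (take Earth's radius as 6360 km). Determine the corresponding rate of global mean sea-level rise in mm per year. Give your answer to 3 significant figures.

ρ_w = 1029 kg m⁻³. Annual water volume added = 124 Gt / ρ_w = 1.240×10^14 kg / 1029 kg m⁻³ = 1.205×10^11 m³.
Δh per year = 1.205×10^11 / 3.69×10^14 = 3.27×10^-4 m = 0.327 mm.

≈ 0.327 mm/yr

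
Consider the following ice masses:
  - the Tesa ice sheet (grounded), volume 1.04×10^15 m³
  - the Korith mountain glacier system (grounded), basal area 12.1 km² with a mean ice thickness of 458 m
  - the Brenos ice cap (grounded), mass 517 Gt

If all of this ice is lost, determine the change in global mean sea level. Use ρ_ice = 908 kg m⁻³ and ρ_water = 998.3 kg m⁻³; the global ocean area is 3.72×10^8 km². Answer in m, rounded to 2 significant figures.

≈ 2.5 m

Tesa: 1.04×10^15 m³ × (908/998.3) = 9.459×10^14 m³ of water.
Korith: ice volume = 12.1 km² × 458 m = 5.542 km³; 5.542 × (908/998.3) = 5.041 km³ of water.
Brenos: 517 Gt = 5.170×10^14 kg; dividing by ρ_w = 998.3 kg m⁻³ gives 5.179×10^11 m³ of water.
Total added water ≈ 9.465×10^14 m³ over 3.72×10^14 m² → Δh = 2.54 m.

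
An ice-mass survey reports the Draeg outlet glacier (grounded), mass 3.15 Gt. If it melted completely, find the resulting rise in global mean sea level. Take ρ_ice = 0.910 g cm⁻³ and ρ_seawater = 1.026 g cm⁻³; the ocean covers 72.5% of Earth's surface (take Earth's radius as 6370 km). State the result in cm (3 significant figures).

≈ 8.30×10^-4 cm

Draeg: 3.15 Gt = 3.150×10^12 kg; dividing by ρ_w = 1.026 g cm⁻³ = 1026 kg m⁻³ gives 3.070×10^9 m³ of water.
Spread over 3.70×10^14 m² of ocean, Δh = 3.070×10^9 / 3.70×10^14 = 8.30×10^-6 m = 8.30×10^-4 cm.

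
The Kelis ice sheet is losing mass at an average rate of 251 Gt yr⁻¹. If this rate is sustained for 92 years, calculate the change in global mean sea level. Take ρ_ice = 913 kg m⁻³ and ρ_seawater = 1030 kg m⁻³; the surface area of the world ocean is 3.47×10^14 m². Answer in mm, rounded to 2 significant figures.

Total mass lost = 251 Gt/yr × 92 yr = 2.309×10^4 Gt = 2.309×10^16 kg.
ρ_w = 1030 kg m⁻³, so water volume = 2.309×10^16 / 1030 = 2.242×10^13 m³.
Δh = 2.242×10^13 / 3.47×10^14 = 0.0646 m = 65 mm.

≈ 65 mm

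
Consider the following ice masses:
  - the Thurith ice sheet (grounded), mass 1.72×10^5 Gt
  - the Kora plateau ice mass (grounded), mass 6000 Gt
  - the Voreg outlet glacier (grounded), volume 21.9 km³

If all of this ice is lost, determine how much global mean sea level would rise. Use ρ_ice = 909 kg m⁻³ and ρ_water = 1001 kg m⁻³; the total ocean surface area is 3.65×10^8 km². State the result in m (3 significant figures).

Thurith: 1.72×10^5 Gt = 1.720×10^17 kg; dividing by ρ_w = 1001 kg m⁻³ gives 1.718×10^14 m³ of water.
Kora: 6000 Gt = 6.000×10^15 kg; dividing by ρ_w = 1001 kg m⁻³ gives 5.994×10^12 m³ of water.
Voreg: 21.9 km³ × (909/1001) = 19.89 km³ of water.
Total added water ≈ 1.778×10^14 m³ over 3.65×10^14 m² → Δh = 0.487 m.

≈ 0.487 m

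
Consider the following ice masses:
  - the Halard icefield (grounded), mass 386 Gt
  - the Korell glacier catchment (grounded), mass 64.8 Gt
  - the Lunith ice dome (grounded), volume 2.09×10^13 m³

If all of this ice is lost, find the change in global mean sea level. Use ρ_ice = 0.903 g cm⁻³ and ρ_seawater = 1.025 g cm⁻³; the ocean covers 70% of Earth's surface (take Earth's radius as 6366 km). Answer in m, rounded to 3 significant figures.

≈ 0.0529 m

Halard: 386 Gt = 3.860×10^14 kg; dividing by ρ_w = 1.025 g cm⁻³ = 1025 kg m⁻³ gives 3.766×10^11 m³ of water.
Korell: 64.8 Gt = 6.480×10^13 kg; dividing by ρ_w = 1025 kg m⁻³ gives 6.322×10^10 m³ of water.
Lunith: 2.09×10^13 m³ × (903/1025) = 1.841×10^13 m³ of water.
Total added water ≈ 1.885×10^13 m³ over 3.56×10^14 m² → Δh = 0.0529 m.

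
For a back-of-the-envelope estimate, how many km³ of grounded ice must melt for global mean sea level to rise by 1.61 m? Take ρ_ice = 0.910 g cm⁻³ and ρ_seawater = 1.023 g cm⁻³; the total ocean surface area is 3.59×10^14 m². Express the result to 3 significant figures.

≈ 6.50×10^5 km³

Required water volume = Δh × A = 1.61 m × 3.59×10^14 m² = 5.780×10^14 m³ = 5.780×10^5 km³.
Ice volume = water volume × ρ_w/ρ_ice = 5.780×10^5 × 1023/910 = 6.50×10^5 km³.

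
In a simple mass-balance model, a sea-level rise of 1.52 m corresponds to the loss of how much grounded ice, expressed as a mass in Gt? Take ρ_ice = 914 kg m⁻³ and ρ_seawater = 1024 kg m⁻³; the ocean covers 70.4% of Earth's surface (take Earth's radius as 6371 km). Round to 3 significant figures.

Required water volume = Δh × A = 1.52 m × 3.59×10^14 m² = 5.458×10^14 m³.
ρ_w = 1024 kg m⁻³, so the mass of water = 5.458×10^14 m³ × 1024 kg m⁻³ = 5.589×10^17 kg = 5.59×10^5 Gt (and the same mass of ice, by conservation).

≈ 5.59×10^5 Gt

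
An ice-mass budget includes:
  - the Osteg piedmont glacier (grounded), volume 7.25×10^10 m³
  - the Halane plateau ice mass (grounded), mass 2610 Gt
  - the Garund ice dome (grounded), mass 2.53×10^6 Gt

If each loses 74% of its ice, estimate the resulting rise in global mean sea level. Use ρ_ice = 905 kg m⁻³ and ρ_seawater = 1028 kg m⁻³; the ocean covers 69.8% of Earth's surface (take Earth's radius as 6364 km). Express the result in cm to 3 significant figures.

Osteg: 0.74 × 7.25×10^10 m³ × (905/1028) = 4.723×10^10 m³ of water.
Halane: 0.74 × 2610 Gt = 1.931×10^15 kg; dividing by ρ_w = 1028 kg m⁻³ gives 1.879×10^12 m³ of water.
Garund: 0.74 × 2.53×10^6 Gt = 1.872×10^18 kg; dividing by ρ_w = 1028 kg m⁻³ gives 1.821×10^15 m³ of water.
Total added water ≈ 1.823×10^15 m³ over 3.55×10^14 m² → Δh = 5.13 m = 513 cm.

≈ 513 cm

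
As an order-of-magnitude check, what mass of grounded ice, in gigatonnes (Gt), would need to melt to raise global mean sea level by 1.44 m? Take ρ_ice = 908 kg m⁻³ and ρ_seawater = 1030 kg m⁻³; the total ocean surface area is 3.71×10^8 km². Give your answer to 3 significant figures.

Required water volume = Δh × A = 1.44 m × 3.71×10^14 m² = 5.342×10^14 m³.
ρ_w = 1030 kg m⁻³, so the mass of water = 5.342×10^14 m³ × 1030 kg m⁻³ = 5.503×10^17 kg = 5.50×10^5 Gt (and the same mass of ice, by conservation).

≈ 5.50×10^5 Gt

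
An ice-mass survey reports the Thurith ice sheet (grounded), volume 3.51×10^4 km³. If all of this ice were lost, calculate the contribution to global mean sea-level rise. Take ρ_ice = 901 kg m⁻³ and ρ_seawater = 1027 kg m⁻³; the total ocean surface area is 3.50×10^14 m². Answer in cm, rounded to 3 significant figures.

Thurith: 3.51×10^4 km³ × (901/1027) = 3.079×10^4 km³ of water.
Spread over 3.50×10^14 m² of ocean, Δh = 3.079×10^13 / 3.50×10^14 = 0.0880 m = 8.80 cm.

≈ 8.80 cm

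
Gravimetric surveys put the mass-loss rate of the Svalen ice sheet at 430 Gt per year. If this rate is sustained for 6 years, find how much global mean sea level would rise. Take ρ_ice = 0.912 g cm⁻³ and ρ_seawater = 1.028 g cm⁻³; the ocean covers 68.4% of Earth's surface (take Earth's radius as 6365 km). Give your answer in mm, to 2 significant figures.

≈ 7.2 mm

Total mass lost = 430 Gt/yr × 6 yr = 2580 Gt = 2.580×10^15 kg.
ρ_w = 1.028 g cm⁻³ = 1028 kg m⁻³, so water volume = 2.580×10^15 / 1028 = 2.510×10^12 m³.
Δh = 2.510×10^12 / 3.48×10^14 = 7.21×10^-3 m = 7.2 mm.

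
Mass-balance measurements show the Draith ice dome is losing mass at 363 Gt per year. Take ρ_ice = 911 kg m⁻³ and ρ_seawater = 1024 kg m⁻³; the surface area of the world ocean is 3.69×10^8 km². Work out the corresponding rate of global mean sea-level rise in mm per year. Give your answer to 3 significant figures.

≈ 0.961 mm/yr

ρ_w = 1024 kg m⁻³. Annual water volume added = 363 Gt / ρ_w = 3.630×10^14 kg / 1024 kg m⁻³ = 3.545×10^11 m³.
Δh per year = 3.545×10^11 / 3.69×10^14 = 9.61×10^-4 m = 0.961 mm.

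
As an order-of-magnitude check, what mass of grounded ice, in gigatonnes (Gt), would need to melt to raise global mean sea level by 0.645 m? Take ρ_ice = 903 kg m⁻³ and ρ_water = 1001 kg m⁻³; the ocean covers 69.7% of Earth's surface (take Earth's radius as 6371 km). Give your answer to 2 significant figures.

≈ 2.3×10^5 Gt

Required water volume = Δh × A = 0.645 m × 3.56×10^14 m² = 2.293×10^14 m³.
ρ_w = 1001 kg m⁻³, so the mass of water = 2.293×10^14 m³ × 1001 kg m⁻³ = 2.295×10^17 kg = 2.3×10^5 Gt (and the same mass of ice, by conservation).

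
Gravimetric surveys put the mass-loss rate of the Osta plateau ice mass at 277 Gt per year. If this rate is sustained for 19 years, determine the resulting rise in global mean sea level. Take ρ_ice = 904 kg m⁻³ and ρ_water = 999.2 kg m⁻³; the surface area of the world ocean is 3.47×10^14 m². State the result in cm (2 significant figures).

≈ 1.5 cm

Total mass lost = 277 Gt/yr × 19 yr = 5263 Gt = 5.263×10^15 kg.
ρ_w = 999.2 kg m⁻³, so water volume = 5.263×10^15 / 999.2 = 5.267×10^12 m³.
Δh = 5.267×10^12 / 3.47×10^14 = 0.0152 m = 1.5 cm.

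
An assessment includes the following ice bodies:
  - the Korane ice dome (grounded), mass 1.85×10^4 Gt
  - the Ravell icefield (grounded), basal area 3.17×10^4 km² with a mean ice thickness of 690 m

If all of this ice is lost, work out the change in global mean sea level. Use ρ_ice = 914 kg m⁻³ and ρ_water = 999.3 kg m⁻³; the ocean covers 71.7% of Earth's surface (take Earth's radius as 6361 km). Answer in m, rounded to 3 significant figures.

Korane: 1.85×10^4 Gt = 1.850×10^16 kg; dividing by ρ_w = 999.3 kg m⁻³ gives 1.851×10^13 m³ of water.
Ravell: ice volume = 3.17×10^4 km² × 690 m = 2.187×10^4 km³; 2.187×10^4 × (914/999.3) = 2.001×10^4 km³ of water.
Total added water ≈ 3.852×10^13 m³ over 3.65×10^14 m² → Δh = 0.106 m.

≈ 0.106 m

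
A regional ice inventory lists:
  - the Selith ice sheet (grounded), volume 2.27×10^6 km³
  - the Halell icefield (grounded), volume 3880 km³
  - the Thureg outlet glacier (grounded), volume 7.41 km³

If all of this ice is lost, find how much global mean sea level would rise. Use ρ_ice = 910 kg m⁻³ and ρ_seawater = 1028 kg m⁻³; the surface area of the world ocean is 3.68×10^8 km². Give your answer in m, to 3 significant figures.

≈ 5.47 m

Selith: 2.27×10^6 km³ × (910/1028) = 2.009×10^6 km³ of water.
Halell: 3880 km³ × (910/1028) = 3435 km³ of water.
Thureg: 7.41 km³ × (910/1028) = 6.559 km³ of water.
Total added water ≈ 2.013×10^15 m³ over 3.68×10^14 m² → Δh = 5.47 m.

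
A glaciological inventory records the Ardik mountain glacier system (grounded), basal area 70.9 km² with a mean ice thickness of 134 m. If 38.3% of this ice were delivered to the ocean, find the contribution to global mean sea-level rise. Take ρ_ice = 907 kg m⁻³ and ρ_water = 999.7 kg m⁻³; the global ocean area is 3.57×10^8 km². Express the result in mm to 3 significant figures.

≈ 9.25×10^-3 mm

Ardik: ice volume = 70.9 km² × 134 m = 9.501 km³; 0.383 × 9.501 × (907/999.7) = 3.301 km³ of water.
Spread over 3.57×10^14 m² of ocean, Δh = 3.301×10^9 / 3.57×10^14 = 9.25×10^-6 m = 9.25×10^-3 mm.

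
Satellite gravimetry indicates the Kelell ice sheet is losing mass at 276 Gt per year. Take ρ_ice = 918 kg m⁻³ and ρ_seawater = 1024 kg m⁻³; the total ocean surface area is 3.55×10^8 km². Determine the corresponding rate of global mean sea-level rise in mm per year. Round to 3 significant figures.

ρ_w = 1024 kg m⁻³. Annual water volume added = 276 Gt / ρ_w = 2.760×10^14 kg / 1024 kg m⁻³ = 2.695×10^11 m³.
Δh per year = 2.695×10^11 / 3.55×10^14 = 7.59×10^-4 m = 0.759 mm.

≈ 0.759 mm/yr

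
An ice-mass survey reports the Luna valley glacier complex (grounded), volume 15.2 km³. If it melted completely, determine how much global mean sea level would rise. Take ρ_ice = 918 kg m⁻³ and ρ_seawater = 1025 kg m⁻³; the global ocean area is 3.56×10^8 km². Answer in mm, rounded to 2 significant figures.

≈ 0.038 mm

Luna: 15.2 km³ × (918/1025) = 13.61 km³ of water.
Spread over 3.56×10^14 m² of ocean, Δh = 1.361×10^10 / 3.56×10^14 = 3.82×10^-5 m = 0.038 mm.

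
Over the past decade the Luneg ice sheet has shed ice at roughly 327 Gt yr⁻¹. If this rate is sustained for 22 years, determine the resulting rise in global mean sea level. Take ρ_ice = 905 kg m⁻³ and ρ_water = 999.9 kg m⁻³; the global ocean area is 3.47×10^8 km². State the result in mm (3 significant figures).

Total mass lost = 327 Gt/yr × 22 yr = 7194 Gt = 7.194×10^15 kg.
ρ_w = 999.9 kg m⁻³, so water volume = 7.194×10^15 / 999.9 = 7.195×10^12 m³.
Δh = 7.195×10^12 / 3.47×10^14 = 0.0207 m = 20.7 mm.

≈ 20.7 mm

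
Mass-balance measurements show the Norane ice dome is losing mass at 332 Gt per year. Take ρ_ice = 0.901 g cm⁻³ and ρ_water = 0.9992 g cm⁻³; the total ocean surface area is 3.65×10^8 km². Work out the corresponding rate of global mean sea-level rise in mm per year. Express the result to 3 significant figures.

ρ_w = 0.9992 g cm⁻³ = 999.2 kg m⁻³. Annual water volume added = 332 Gt / ρ_w = 3.320×10^14 kg / 999.2 kg m⁻³ = 3.323×10^11 m³.
Δh per year = 3.323×10^11 / 3.65×10^14 = 9.10×10^-4 m = 0.910 mm.

≈ 0.910 mm/yr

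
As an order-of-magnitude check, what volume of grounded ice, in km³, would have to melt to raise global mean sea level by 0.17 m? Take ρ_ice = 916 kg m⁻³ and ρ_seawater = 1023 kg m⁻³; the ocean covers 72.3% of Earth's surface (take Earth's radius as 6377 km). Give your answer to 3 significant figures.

≈ 7.01×10^4 km³

Required water volume = Δh × A = 0.17 m × 3.69×10^14 m² = 6.281×10^13 m³ = 6.281×10^4 km³.
Ice volume = water volume × ρ_w/ρ_ice = 6.281×10^4 × 1023/916 = 7.01×10^4 km³.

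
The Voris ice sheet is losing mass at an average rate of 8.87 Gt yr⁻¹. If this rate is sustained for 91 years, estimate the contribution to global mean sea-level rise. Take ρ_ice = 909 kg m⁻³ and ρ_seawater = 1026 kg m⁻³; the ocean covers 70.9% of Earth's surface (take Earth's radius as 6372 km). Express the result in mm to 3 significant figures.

Total mass lost = 8.87 Gt/yr × 91 yr = 807.2 Gt = 8.072×10^14 kg.
ρ_w = 1026 kg m⁻³, so water volume = 8.072×10^14 / 1026 = 7.867×10^11 m³.
Δh = 7.867×10^11 / 3.62×10^14 = 2.17×10^-3 m = 2.17 mm.

≈ 2.17 mm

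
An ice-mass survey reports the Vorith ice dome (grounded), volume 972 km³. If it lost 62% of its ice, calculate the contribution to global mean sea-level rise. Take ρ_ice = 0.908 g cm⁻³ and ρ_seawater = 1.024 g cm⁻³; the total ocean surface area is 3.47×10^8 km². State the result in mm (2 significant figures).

≈ 1.5 mm

Vorith: 0.62 × 972 km³ × (908/1024) = 534.4 km³ of water.
Spread over 3.47×10^14 m² of ocean, Δh = 5.344×10^11 / 3.47×10^14 = 1.54×10^-3 m = 1.5 mm.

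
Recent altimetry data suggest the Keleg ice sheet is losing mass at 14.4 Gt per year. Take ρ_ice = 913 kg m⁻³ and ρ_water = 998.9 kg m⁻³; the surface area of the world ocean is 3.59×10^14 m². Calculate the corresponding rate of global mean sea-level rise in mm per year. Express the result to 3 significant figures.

≈ 0.0402 mm/yr

ρ_w = 998.9 kg m⁻³. Annual water volume added = 14.4 Gt / ρ_w = 1.440×10^13 kg / 998.9 kg m⁻³ = 1.442×10^10 m³.
Δh per year = 1.442×10^10 / 3.59×10^14 = 4.02×10^-5 m = 0.0402 mm.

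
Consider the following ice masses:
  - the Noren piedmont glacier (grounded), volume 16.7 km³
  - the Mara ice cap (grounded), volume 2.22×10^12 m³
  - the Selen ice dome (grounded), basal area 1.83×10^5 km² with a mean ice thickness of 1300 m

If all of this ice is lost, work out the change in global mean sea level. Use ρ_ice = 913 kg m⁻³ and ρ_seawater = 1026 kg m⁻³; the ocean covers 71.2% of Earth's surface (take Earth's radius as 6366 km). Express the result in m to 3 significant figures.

≈ 0.589 m

Noren: 16.7 km³ × (913/1026) = 14.86 km³ of water.
Mara: 2.22×10^12 m³ × (913/1026) = 1.975×10^12 m³ of water.
Selen: ice volume = 1.83×10^5 km² × 1300 m = 2.379×10^5 km³; 2.379×10^5 × (913/1026) = 2.117×10^5 km³ of water.
Total added water ≈ 2.137×10^14 m³ over 3.63×10^14 m² → Δh = 0.589 m.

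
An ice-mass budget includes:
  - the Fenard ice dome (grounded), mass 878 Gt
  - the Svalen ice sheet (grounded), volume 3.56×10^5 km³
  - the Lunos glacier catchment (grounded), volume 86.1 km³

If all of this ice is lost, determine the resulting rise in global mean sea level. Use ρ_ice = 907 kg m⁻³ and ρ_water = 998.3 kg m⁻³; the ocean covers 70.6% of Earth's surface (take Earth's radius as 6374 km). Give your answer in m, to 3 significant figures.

Fenard: 878 Gt = 8.780×10^14 kg; dividing by ρ_w = 998.3 kg m⁻³ gives 8.795×10^11 m³ of water.
Svalen: 3.56×10^5 km³ × (907/998.3) = 3.234×10^5 km³ of water.
Lunos: 86.1 km³ × (907/998.3) = 78.23 km³ of water.
Total added water ≈ 3.244×10^14 m³ over 3.60×10^14 m² → Δh = 0.900 m.

≈ 0.900 m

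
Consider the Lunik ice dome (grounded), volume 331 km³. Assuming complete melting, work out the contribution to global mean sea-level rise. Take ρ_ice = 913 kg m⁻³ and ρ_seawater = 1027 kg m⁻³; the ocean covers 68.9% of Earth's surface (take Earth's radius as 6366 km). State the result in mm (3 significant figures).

≈ 0.839 mm

Lunik: 331 km³ × (913/1027) = 294.3 km³ of water.
Spread over 3.51×10^14 m² of ocean, Δh = 2.943×10^11 / 3.51×10^14 = 8.39×10^-4 m = 0.839 mm.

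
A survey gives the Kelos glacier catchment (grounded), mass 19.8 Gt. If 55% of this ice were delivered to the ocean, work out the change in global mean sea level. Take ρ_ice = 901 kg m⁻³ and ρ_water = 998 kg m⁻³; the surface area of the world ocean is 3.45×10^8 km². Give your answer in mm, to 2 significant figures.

≈ 0.032 mm

Kelos: 0.55 × 19.8 Gt = 1.089×10^13 kg; dividing by ρ_w = 998 kg m⁻³ gives 1.091×10^10 m³ of water.
Spread over 3.45×10^14 m² of ocean, Δh = 1.091×10^10 / 3.45×10^14 = 3.16×10^-5 m = 0.032 mm.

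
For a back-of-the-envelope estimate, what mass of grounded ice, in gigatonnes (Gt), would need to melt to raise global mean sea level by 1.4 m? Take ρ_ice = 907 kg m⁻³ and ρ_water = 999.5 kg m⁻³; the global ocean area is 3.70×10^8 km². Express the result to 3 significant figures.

Required water volume = Δh × A = 1.4 m × 3.70×10^14 m² = 5.180×10^14 m³.
ρ_w = 999.5 kg m⁻³, so the mass of water = 5.180×10^14 m³ × 999.5 kg m⁻³ = 5.177×10^17 kg = 5.18×10^5 Gt (and the same mass of ice, by conservation).

≈ 5.18×10^5 Gt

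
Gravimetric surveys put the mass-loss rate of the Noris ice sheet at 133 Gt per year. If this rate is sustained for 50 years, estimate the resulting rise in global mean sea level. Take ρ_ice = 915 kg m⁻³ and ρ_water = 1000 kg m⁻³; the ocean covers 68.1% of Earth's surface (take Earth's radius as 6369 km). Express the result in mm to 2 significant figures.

≈ 19 mm

Total mass lost = 133 Gt/yr × 50 yr = 6650 Gt = 6.650×10^15 kg.
ρ_w = 1000 kg m⁻³, so water volume = 6.650×10^15 / 1000 = 6.650×10^12 m³.
Δh = 6.650×10^12 / 3.47×10^14 = 0.0192 m = 19 mm.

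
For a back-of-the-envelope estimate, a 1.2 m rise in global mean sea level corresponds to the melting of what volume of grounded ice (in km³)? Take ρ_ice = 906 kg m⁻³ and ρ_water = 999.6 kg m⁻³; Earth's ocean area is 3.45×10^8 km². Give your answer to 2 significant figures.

≈ 4.6×10^5 km³

Required water volume = Δh × A = 1.2 m × 3.45×10^14 m² = 4.140×10^14 m³ = 4.140×10^5 km³.
Ice volume = water volume × ρ_w/ρ_ice = 4.140×10^5 × 999.6/906 = 4.6×10^5 km³.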